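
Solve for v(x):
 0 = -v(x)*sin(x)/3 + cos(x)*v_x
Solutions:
 v(x) = C1/cos(x)^(1/3)


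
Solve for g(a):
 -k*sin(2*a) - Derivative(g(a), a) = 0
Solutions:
 g(a) = C1 + k*cos(2*a)/2


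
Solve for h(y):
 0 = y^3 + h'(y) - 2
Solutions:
 h(y) = C1 - y^4/4 + 2*y


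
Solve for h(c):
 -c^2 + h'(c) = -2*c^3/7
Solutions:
 h(c) = C1 - c^4/14 + c^3/3


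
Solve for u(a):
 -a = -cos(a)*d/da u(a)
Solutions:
 u(a) = C1 + Integral(a/cos(a), a)


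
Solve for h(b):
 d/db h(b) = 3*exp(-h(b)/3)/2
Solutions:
 h(b) = 3*log(C1 + b/2)


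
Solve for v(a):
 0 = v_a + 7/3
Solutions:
 v(a) = C1 - 7*a/3


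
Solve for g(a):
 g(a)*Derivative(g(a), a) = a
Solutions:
 g(a) = -sqrt(C1 + a^2)
 g(a) = sqrt(C1 + a^2)


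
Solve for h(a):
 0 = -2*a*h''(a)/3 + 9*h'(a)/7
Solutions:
 h(a) = C1 + C2*a^(41/14)


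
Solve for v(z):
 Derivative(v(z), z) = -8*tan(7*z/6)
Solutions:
 v(z) = C1 + 48*log(cos(7*z/6))/7


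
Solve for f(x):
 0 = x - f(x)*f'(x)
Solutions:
 f(x) = -sqrt(C1 + x^2)
 f(x) = sqrt(C1 + x^2)


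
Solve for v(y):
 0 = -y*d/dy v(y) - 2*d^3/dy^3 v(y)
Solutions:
 v(y) = C1 + Integral(C2*airyai(-2^(2/3)*y/2) + C3*airybi(-2^(2/3)*y/2), y)


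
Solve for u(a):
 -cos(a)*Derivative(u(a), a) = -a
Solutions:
 u(a) = C1 + Integral(a/cos(a), a)


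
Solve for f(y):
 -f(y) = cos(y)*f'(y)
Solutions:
 f(y) = C1*sqrt(sin(y) - 1)/sqrt(sin(y) + 1)


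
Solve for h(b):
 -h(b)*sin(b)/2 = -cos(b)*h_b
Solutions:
 h(b) = C1/sqrt(cos(b))


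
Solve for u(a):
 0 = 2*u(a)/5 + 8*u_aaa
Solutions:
 u(a) = C3*exp(-50^(1/3)*a/10) + (C1*sin(sqrt(3)*50^(1/3)*a/20) + C2*cos(sqrt(3)*50^(1/3)*a/20))*exp(50^(1/3)*a/20)


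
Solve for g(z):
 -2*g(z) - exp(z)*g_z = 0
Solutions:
 g(z) = C1*exp(2*exp(-z))


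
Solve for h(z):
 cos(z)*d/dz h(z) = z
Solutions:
 h(z) = C1 + Integral(z/cos(z), z)


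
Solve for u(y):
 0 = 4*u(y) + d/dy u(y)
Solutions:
 u(y) = C1*exp(-4*y)


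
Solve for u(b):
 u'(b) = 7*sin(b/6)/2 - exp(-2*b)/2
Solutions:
 u(b) = C1 - 21*cos(b/6) + exp(-2*b)/4


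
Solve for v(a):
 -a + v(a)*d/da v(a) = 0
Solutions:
 v(a) = -sqrt(C1 + a^2)
 v(a) = sqrt(C1 + a^2)


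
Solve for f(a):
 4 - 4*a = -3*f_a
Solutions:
 f(a) = C1 + 2*a^2/3 - 4*a/3


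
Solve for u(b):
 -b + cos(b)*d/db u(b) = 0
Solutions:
 u(b) = C1 + Integral(b/cos(b), b)


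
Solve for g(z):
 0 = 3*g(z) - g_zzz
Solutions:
 g(z) = C3*exp(3^(1/3)*z) + (C1*sin(3^(5/6)*z/2) + C2*cos(3^(5/6)*z/2))*exp(-3^(1/3)*z/2)


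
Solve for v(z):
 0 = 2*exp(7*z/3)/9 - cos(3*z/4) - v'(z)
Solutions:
 v(z) = C1 + 2*exp(7*z/3)/21 - 4*sin(3*z/4)/3


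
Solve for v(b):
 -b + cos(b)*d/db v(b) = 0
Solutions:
 v(b) = C1 + Integral(b/cos(b), b)


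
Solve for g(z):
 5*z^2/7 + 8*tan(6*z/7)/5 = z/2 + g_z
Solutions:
 g(z) = C1 + 5*z^3/21 - z^2/4 - 28*log(cos(6*z/7))/15


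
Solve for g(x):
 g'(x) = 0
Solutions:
 g(x) = C1


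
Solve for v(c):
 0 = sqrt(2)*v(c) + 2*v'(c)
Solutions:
 v(c) = C1*exp(-sqrt(2)*c/2)


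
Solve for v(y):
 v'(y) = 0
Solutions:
 v(y) = C1


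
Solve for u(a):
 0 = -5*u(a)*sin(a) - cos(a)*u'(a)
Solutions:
 u(a) = C1*cos(a)^5


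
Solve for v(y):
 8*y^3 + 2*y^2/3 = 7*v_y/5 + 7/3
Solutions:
 v(y) = C1 + 10*y^4/7 + 10*y^3/63 - 5*y/3


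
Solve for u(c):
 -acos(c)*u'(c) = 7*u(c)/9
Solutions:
 u(c) = C1*exp(-7*Integral(1/acos(c), c)/9)


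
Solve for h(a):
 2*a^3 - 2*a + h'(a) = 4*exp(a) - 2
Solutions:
 h(a) = C1 - a^4/2 + a^2 - 2*a + 4*exp(a)


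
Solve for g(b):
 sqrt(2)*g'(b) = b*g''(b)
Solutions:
 g(b) = C1 + C2*b^(1 + sqrt(2))


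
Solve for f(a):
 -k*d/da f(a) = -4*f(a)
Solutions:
 f(a) = C1*exp(4*a/k)


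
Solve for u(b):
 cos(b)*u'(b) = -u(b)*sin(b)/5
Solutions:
 u(b) = C1*cos(b)^(1/5)


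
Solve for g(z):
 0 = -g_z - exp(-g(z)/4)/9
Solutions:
 g(z) = 4*log(C1 - z/36)


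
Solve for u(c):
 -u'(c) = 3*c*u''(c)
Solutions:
 u(c) = C1 + C2*c^(2/3)


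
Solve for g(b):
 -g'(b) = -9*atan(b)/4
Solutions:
 g(b) = C1 + 9*b*atan(b)/4 - 9*log(b^2 + 1)/8


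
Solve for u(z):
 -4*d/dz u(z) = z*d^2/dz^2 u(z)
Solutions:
 u(z) = C1 + C2/z^3


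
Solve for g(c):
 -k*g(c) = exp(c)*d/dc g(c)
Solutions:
 g(c) = C1*exp(k*exp(-c))


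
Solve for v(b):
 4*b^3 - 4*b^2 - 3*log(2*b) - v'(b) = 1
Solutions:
 v(b) = C1 + b^4 - 4*b^3/3 - 3*b*log(b) - b*log(8) + 2*b


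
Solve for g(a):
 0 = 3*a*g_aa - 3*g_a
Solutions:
 g(a) = C1 + C2*a^2


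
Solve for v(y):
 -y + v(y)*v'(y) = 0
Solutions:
 v(y) = -sqrt(C1 + y^2)
 v(y) = sqrt(C1 + y^2)


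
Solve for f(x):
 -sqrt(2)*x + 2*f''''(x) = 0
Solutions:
 f(x) = C1 + C2*x + C3*x^2 + C4*x^3 + sqrt(2)*x^5/240


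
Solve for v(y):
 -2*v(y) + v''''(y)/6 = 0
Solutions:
 v(y) = C1*exp(-sqrt(2)*3^(1/4)*y) + C2*exp(sqrt(2)*3^(1/4)*y) + C3*sin(sqrt(2)*3^(1/4)*y) + C4*cos(sqrt(2)*3^(1/4)*y)


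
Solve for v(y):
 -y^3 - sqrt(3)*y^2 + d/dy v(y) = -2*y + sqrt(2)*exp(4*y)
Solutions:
 v(y) = C1 + y^4/4 + sqrt(3)*y^3/3 - y^2 + sqrt(2)*exp(4*y)/4


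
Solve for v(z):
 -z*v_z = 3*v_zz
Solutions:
 v(z) = C1 + C2*erf(sqrt(6)*z/6)


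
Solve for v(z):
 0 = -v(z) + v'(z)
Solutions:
 v(z) = C1*exp(z)


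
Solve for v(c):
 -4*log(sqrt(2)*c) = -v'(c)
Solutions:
 v(c) = C1 + 4*c*log(c) - 4*c + c*log(4)


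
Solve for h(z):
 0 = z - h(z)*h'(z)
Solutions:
 h(z) = -sqrt(C1 + z^2)
 h(z) = sqrt(C1 + z^2)


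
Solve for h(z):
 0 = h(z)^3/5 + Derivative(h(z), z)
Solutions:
 h(z) = -sqrt(10)*sqrt(-1/(C1 - z))/2
 h(z) = sqrt(10)*sqrt(-1/(C1 - z))/2


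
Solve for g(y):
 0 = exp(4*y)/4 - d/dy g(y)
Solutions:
 g(y) = C1 + exp(4*y)/16


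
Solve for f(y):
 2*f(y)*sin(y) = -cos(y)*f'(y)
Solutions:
 f(y) = C1*cos(y)^2


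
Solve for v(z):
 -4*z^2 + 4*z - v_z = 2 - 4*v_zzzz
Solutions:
 v(z) = C1 + C4*exp(2^(1/3)*z/2) - 4*z^3/3 + 2*z^2 - 2*z + (C2*sin(2^(1/3)*sqrt(3)*z/4) + C3*cos(2^(1/3)*sqrt(3)*z/4))*exp(-2^(1/3)*z/4)


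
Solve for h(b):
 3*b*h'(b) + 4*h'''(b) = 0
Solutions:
 h(b) = C1 + Integral(C2*airyai(-6^(1/3)*b/2) + C3*airybi(-6^(1/3)*b/2), b)


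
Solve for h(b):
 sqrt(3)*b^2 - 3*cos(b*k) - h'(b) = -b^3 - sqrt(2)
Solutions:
 h(b) = C1 + b^4/4 + sqrt(3)*b^3/3 + sqrt(2)*b - 3*sin(b*k)/k


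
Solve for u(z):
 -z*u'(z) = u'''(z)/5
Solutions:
 u(z) = C1 + Integral(C2*airyai(-5^(1/3)*z) + C3*airybi(-5^(1/3)*z), z)


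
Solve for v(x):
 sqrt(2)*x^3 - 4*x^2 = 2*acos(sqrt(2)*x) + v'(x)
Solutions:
 v(x) = C1 + sqrt(2)*x^4/4 - 4*x^3/3 - 2*x*acos(sqrt(2)*x) + sqrt(2)*sqrt(1 - 2*x^2)


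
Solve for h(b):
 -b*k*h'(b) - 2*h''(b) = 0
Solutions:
 h(b) = Piecewise((-sqrt(pi)*C1*erf(b*sqrt(k)/2)/sqrt(k) - C2, (k > 0) | (k < 0)), (-C1*b - C2, True))


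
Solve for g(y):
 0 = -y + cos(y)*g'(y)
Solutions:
 g(y) = C1 + Integral(y/cos(y), y)


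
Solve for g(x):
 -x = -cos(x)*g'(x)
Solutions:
 g(x) = C1 + Integral(x/cos(x), x)


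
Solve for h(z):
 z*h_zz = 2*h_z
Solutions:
 h(z) = C1 + C2*z^3


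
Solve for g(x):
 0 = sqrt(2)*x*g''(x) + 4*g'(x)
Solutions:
 g(x) = C1 + C2*x^(1 - 2*sqrt(2))


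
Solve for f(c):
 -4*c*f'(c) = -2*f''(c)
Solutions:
 f(c) = C1 + C2*erfi(c)


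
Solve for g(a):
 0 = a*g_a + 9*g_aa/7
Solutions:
 g(a) = C1 + C2*erf(sqrt(14)*a/6)


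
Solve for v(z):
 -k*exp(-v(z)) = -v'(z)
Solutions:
 v(z) = log(C1 + k*z)


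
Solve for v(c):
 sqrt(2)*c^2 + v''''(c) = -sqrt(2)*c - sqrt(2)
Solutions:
 v(c) = C1 + C2*c + C3*c^2 + C4*c^3 - sqrt(2)*c^6/360 - sqrt(2)*c^5/120 - sqrt(2)*c^4/24


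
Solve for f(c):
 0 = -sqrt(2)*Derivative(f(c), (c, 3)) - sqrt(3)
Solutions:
 f(c) = C1 + C2*c + C3*c^2 - sqrt(6)*c^3/12


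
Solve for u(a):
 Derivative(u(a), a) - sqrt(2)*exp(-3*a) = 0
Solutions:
 u(a) = C1 - sqrt(2)*exp(-3*a)/3


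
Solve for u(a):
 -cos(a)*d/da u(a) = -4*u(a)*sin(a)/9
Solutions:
 u(a) = C1/cos(a)^(4/9)


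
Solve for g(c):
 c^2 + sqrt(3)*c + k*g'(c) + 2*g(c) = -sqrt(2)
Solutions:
 g(c) = C1*exp(-2*c/k) - c^2/2 + c*k/2 - sqrt(3)*c/2 - k^2/4 + sqrt(3)*k/4 - sqrt(2)/2


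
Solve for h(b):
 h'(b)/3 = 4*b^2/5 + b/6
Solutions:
 h(b) = C1 + 4*b^3/5 + b^2/4


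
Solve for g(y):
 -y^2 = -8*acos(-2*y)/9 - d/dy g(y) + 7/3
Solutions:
 g(y) = C1 + y^3/3 - 8*y*acos(-2*y)/9 + 7*y/3 - 4*sqrt(1 - 4*y^2)/9


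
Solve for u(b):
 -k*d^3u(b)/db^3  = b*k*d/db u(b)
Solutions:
 u(b) = C1 + Integral(C2*airyai(-b) + C3*airybi(-b), b)


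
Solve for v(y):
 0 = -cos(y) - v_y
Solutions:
 v(y) = C1 - sin(y)


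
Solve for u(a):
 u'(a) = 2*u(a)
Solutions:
 u(a) = C1*exp(2*a)


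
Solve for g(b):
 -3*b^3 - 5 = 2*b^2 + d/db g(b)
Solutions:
 g(b) = C1 - 3*b^4/4 - 2*b^3/3 - 5*b


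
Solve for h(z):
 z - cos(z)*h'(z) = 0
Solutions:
 h(z) = C1 + Integral(z/cos(z), z)


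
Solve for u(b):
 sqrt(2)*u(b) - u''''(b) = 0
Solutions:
 u(b) = C1*exp(-2^(1/8)*b) + C2*exp(2^(1/8)*b) + C3*sin(2^(1/8)*b) + C4*cos(2^(1/8)*b)


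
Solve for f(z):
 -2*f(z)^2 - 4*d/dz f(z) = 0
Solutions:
 f(z) = 2/(C1 + z)


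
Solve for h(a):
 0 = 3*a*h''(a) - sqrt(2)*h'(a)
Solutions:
 h(a) = C1 + C2*a^(sqrt(2)/3 + 1)


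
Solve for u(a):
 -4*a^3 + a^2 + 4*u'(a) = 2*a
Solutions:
 u(a) = C1 + a^4/4 - a^3/12 + a^2/4


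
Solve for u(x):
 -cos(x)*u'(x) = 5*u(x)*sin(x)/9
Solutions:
 u(x) = C1*cos(x)^(5/9)


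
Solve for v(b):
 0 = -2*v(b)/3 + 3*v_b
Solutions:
 v(b) = C1*exp(2*b/9)


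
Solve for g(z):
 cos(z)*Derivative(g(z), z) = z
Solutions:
 g(z) = C1 + Integral(z/cos(z), z)


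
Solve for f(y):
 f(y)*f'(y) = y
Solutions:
 f(y) = -sqrt(C1 + y^2)
 f(y) = sqrt(C1 + y^2)


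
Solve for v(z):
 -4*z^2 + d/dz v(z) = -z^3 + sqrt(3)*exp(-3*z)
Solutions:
 v(z) = C1 - z^4/4 + 4*z^3/3 - sqrt(3)*exp(-3*z)/3


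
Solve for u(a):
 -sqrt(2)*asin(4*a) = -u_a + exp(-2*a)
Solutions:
 u(a) = C1 + sqrt(2)*a*asin(4*a) + sqrt(2)*sqrt(1 - 16*a^2)/4 - exp(-2*a)/2


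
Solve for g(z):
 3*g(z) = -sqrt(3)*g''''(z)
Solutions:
 g(z) = (C1*sin(sqrt(2)*3^(1/8)*z/2) + C2*cos(sqrt(2)*3^(1/8)*z/2))*exp(-sqrt(2)*3^(1/8)*z/2) + (C3*sin(sqrt(2)*3^(1/8)*z/2) + C4*cos(sqrt(2)*3^(1/8)*z/2))*exp(sqrt(2)*3^(1/8)*z/2)


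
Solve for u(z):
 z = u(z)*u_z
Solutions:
 u(z) = -sqrt(C1 + z^2)
 u(z) = sqrt(C1 + z^2)


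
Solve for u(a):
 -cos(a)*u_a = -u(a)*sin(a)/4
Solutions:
 u(a) = C1/cos(a)^(1/4)


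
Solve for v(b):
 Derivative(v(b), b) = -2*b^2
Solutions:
 v(b) = C1 - 2*b^3/3


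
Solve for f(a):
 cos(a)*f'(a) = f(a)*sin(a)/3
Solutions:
 f(a) = C1/cos(a)^(1/3)


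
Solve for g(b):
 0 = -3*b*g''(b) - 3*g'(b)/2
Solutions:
 g(b) = C1 + C2*sqrt(b)


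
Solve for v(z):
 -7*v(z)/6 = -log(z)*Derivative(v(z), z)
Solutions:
 v(z) = C1*exp(7*li(z)/6)


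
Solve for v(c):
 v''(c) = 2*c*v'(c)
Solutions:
 v(c) = C1 + C2*erfi(c)


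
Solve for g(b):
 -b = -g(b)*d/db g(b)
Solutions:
 g(b) = -sqrt(C1 + b^2)
 g(b) = sqrt(C1 + b^2)


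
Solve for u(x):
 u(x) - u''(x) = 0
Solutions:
 u(x) = C1*exp(-x) + C2*exp(x)


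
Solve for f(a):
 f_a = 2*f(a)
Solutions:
 f(a) = C1*exp(2*a)


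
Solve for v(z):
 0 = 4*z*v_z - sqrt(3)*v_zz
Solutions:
 v(z) = C1 + C2*erfi(sqrt(2)*3^(3/4)*z/3)


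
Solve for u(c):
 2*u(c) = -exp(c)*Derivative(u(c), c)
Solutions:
 u(c) = C1*exp(2*exp(-c))


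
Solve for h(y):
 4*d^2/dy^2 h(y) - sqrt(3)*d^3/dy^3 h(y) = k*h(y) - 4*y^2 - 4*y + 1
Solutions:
 h(y) = C1*exp(y*(2^(2/3)*sqrt(3)*(81*k + sqrt((81*k - 128)^2 - 16384) - 128)^(1/3) - 3*2^(2/3)*I*(81*k + sqrt((81*k - 128)^2 - 16384) - 128)^(1/3) + 16*sqrt(3) - 384*2^(1/3)/((-sqrt(3) + 3*I)*(81*k + sqrt((81*k - 128)^2 - 16384) - 128)^(1/3)))/36) + C2*exp(y*(2^(2/3)*sqrt(3)*(81*k + sqrt((81*k - 128)^2 - 16384) - 128)^(1/3) + 3*2^(2/3)*I*(81*k + sqrt((81*k - 128)^2 - 16384) - 128)^(1/3) + 16*sqrt(3) + 384*2^(1/3)/((sqrt(3) + 3*I)*(81*k + sqrt((81*k - 128)^2 - 16384) - 128)^(1/3)))/36) + C3*exp(sqrt(3)*y*(-2^(2/3)*(81*k + sqrt((81*k - 128)^2 - 16384) - 128)^(1/3) + 8 - 32*2^(1/3)/(81*k + sqrt((81*k - 128)^2 - 16384) - 128)^(1/3))/18) + 4*y^2/k + 4*y/k - 1/k + 32/k^2


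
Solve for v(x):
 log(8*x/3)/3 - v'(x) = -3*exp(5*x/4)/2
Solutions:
 v(x) = C1 + x*log(x)/3 + x*(-log(3)/3 - 1/3 + log(2)) + 6*exp(5*x/4)/5


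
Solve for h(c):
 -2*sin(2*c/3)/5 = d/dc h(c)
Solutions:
 h(c) = C1 + 3*cos(2*c/3)/5


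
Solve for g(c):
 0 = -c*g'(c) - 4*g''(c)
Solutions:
 g(c) = C1 + C2*erf(sqrt(2)*c/4)


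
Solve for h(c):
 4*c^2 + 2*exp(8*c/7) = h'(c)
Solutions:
 h(c) = C1 + 4*c^3/3 + 7*exp(8*c/7)/4


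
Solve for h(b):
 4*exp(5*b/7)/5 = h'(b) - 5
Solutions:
 h(b) = C1 + 5*b + 28*exp(5*b/7)/25


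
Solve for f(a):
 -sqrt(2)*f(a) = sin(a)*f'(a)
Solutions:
 f(a) = C1*(cos(a) + 1)^(sqrt(2)/2)/(cos(a) - 1)^(sqrt(2)/2)


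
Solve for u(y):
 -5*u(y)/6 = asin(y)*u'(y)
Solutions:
 u(y) = C1*exp(-5*Integral(1/asin(y), y)/6)


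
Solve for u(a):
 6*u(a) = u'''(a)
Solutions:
 u(a) = C3*exp(6^(1/3)*a) + (C1*sin(2^(1/3)*3^(5/6)*a/2) + C2*cos(2^(1/3)*3^(5/6)*a/2))*exp(-6^(1/3)*a/2)


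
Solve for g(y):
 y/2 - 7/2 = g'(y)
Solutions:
 g(y) = C1 + y^2/4 - 7*y/2


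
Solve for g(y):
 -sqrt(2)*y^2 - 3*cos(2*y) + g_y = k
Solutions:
 g(y) = C1 + k*y + sqrt(2)*y^3/3 + 3*sin(2*y)/2


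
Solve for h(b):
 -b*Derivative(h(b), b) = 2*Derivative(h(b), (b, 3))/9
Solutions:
 h(b) = C1 + Integral(C2*airyai(-6^(2/3)*b/2) + C3*airybi(-6^(2/3)*b/2), b)


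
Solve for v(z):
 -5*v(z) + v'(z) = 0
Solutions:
 v(z) = C1*exp(5*z)


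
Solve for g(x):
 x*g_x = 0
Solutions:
 g(x) = C1


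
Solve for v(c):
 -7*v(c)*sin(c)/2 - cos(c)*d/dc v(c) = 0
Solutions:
 v(c) = C1*cos(c)^(7/2)


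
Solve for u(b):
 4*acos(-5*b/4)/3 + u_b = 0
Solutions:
 u(b) = C1 - 4*b*acos(-5*b/4)/3 - 4*sqrt(16 - 25*b^2)/15


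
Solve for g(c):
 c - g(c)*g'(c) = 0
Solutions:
 g(c) = -sqrt(C1 + c^2)
 g(c) = sqrt(C1 + c^2)


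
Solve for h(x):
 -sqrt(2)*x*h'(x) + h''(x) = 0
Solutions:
 h(x) = C1 + C2*erfi(2^(3/4)*x/2)


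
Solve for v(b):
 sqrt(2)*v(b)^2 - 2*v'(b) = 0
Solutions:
 v(b) = -2/(C1 + sqrt(2)*b)


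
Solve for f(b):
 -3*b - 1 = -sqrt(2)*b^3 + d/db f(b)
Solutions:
 f(b) = C1 + sqrt(2)*b^4/4 - 3*b^2/2 - b


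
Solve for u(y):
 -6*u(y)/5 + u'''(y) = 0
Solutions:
 u(y) = C3*exp(5^(2/3)*6^(1/3)*y/5) + (C1*sin(2^(1/3)*3^(5/6)*5^(2/3)*y/10) + C2*cos(2^(1/3)*3^(5/6)*5^(2/3)*y/10))*exp(-5^(2/3)*6^(1/3)*y/10)


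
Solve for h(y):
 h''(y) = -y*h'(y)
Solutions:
 h(y) = C1 + C2*erf(sqrt(2)*y/2)


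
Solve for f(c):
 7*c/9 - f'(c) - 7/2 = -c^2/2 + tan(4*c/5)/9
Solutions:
 f(c) = C1 + c^3/6 + 7*c^2/18 - 7*c/2 + 5*log(cos(4*c/5))/36


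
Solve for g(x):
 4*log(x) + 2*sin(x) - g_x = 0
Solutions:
 g(x) = C1 + 4*x*log(x) - 4*x - 2*cos(x)


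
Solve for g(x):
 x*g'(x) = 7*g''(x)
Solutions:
 g(x) = C1 + C2*erfi(sqrt(14)*x/14)


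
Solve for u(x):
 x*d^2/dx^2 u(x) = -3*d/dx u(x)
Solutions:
 u(x) = C1 + C2/x^2


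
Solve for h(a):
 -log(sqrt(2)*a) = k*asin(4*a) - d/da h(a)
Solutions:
 h(a) = C1 + a*log(a) - a + a*log(2)/2 + k*(a*asin(4*a) + sqrt(1 - 16*a^2)/4)


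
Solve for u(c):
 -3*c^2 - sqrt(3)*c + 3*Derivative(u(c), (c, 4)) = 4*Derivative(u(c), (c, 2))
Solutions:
 u(c) = C1 + C2*c + C3*exp(-2*sqrt(3)*c/3) + C4*exp(2*sqrt(3)*c/3) - c^4/16 - sqrt(3)*c^3/24 - 9*c^2/16


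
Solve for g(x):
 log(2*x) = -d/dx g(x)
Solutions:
 g(x) = C1 - x*log(x) - x*log(2) + x


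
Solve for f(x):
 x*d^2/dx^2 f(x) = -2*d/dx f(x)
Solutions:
 f(x) = C1 + C2/x


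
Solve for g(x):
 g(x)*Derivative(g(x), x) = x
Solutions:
 g(x) = -sqrt(C1 + x^2)
 g(x) = sqrt(C1 + x^2)


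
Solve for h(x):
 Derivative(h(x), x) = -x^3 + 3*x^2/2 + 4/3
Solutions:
 h(x) = C1 - x^4/4 + x^3/2 + 4*x/3


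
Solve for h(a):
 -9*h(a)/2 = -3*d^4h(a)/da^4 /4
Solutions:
 h(a) = C1*exp(-6^(1/4)*a) + C2*exp(6^(1/4)*a) + C3*sin(6^(1/4)*a) + C4*cos(6^(1/4)*a)


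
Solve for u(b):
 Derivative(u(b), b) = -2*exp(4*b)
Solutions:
 u(b) = C1 - exp(4*b)/2


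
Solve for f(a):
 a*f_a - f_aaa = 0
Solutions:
 f(a) = C1 + Integral(C2*airyai(a) + C3*airybi(a), a)


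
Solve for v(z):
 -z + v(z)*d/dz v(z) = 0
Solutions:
 v(z) = -sqrt(C1 + z^2)
 v(z) = sqrt(C1 + z^2)


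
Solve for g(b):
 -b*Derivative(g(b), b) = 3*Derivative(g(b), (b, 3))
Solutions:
 g(b) = C1 + Integral(C2*airyai(-3^(2/3)*b/3) + C3*airybi(-3^(2/3)*b/3), b)


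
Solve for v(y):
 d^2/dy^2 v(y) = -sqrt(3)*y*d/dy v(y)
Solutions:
 v(y) = C1 + C2*erf(sqrt(2)*3^(1/4)*y/2)


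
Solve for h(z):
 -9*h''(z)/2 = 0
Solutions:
 h(z) = C1 + C2*z


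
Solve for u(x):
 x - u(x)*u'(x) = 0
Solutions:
 u(x) = -sqrt(C1 + x^2)
 u(x) = sqrt(C1 + x^2)


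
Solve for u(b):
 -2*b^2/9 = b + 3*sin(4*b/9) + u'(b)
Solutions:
 u(b) = C1 - 2*b^3/27 - b^2/2 + 27*cos(4*b/9)/4


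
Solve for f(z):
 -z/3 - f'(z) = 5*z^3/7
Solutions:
 f(z) = C1 - 5*z^4/28 - z^2/6


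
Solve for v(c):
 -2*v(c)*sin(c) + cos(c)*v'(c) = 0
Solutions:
 v(c) = C1/cos(c)^2


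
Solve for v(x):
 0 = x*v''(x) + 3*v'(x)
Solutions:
 v(x) = C1 + C2/x^2


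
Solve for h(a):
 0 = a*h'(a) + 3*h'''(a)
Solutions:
 h(a) = C1 + Integral(C2*airyai(-3^(2/3)*a/3) + C3*airybi(-3^(2/3)*a/3), a)


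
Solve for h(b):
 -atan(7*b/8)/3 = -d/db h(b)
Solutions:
 h(b) = C1 + b*atan(7*b/8)/3 - 4*log(49*b^2 + 64)/21


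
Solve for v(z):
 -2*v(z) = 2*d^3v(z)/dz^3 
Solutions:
 v(z) = C3*exp(-z) + (C1*sin(sqrt(3)*z/2) + C2*cos(sqrt(3)*z/2))*exp(z/2)


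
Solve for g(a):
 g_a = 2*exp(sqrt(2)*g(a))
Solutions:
 g(a) = sqrt(2)*(2*log(-1/(C1 + 2*a)) - log(2))/4


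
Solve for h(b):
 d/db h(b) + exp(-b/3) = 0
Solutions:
 h(b) = C1 + 3*exp(-b/3)


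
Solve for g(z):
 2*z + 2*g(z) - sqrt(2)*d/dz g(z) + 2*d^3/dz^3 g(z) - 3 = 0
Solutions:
 g(z) = C1*exp(3^(1/3)*z*(2^(5/6)*3^(1/3)/(sqrt(3)*sqrt(27 - sqrt(2)) + 9)^(1/3) + 2^(2/3)*(sqrt(3)*sqrt(27 - sqrt(2)) + 9)^(1/3))/12)*sin(3^(1/6)*z*(-3*2^(5/6)/(sqrt(3)*sqrt(27 - sqrt(2)) + 9)^(1/3) + 6^(2/3)*(sqrt(3)*sqrt(27 - sqrt(2)) + 9)^(1/3))/12) + C2*exp(3^(1/3)*z*(2^(5/6)*3^(1/3)/(sqrt(3)*sqrt(27 - sqrt(2)) + 9)^(1/3) + 2^(2/3)*(sqrt(3)*sqrt(27 - sqrt(2)) + 9)^(1/3))/12)*cos(3^(1/6)*z*(-3*2^(5/6)/(sqrt(3)*sqrt(27 - sqrt(2)) + 9)^(1/3) + 6^(2/3)*(sqrt(3)*sqrt(27 - sqrt(2)) + 9)^(1/3))/12) + C3*exp(-3^(1/3)*z*(2^(5/6)*3^(1/3)/(sqrt(3)*sqrt(27 - sqrt(2)) + 9)^(1/3) + 2^(2/3)*(sqrt(3)*sqrt(27 - sqrt(2)) + 9)^(1/3))/6) - z - sqrt(2)/2 + 3/2


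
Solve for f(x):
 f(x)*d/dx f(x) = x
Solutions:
 f(x) = -sqrt(C1 + x^2)
 f(x) = sqrt(C1 + x^2)


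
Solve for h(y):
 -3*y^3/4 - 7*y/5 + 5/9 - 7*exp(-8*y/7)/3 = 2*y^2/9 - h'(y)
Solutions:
 h(y) = C1 + 3*y^4/16 + 2*y^3/27 + 7*y^2/10 - 5*y/9 - 49*exp(-8*y/7)/24


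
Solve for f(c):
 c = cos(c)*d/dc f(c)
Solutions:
 f(c) = C1 + Integral(c/cos(c), c)


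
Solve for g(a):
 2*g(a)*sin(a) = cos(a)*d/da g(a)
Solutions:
 g(a) = C1/cos(a)^2


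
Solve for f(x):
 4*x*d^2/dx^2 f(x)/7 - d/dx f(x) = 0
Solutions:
 f(x) = C1 + C2*x^(11/4)


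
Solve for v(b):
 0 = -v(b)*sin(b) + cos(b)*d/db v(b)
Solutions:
 v(b) = C1/cos(b)


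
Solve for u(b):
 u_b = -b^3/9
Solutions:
 u(b) = C1 - b^4/36


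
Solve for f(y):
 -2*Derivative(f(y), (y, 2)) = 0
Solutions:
 f(y) = C1 + C2*y


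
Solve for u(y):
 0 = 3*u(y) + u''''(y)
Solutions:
 u(y) = (C1*sin(sqrt(2)*3^(1/4)*y/2) + C2*cos(sqrt(2)*3^(1/4)*y/2))*exp(-sqrt(2)*3^(1/4)*y/2) + (C3*sin(sqrt(2)*3^(1/4)*y/2) + C4*cos(sqrt(2)*3^(1/4)*y/2))*exp(sqrt(2)*3^(1/4)*y/2)


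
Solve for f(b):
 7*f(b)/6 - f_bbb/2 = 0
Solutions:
 f(b) = C3*exp(3^(2/3)*7^(1/3)*b/3) + (C1*sin(3^(1/6)*7^(1/3)*b/2) + C2*cos(3^(1/6)*7^(1/3)*b/2))*exp(-3^(2/3)*7^(1/3)*b/6)


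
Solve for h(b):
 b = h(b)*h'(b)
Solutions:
 h(b) = -sqrt(C1 + b^2)
 h(b) = sqrt(C1 + b^2)


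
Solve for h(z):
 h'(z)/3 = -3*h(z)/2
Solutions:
 h(z) = C1*exp(-9*z/2)


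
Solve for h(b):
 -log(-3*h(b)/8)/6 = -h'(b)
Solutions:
 -6*Integral(1/(log(-_y) - 3*log(2) + log(3)), (_y, h(b))) = C1 - b


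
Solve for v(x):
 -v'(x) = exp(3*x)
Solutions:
 v(x) = C1 - exp(3*x)/3


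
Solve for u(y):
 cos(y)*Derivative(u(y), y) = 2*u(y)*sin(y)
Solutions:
 u(y) = C1/cos(y)^2


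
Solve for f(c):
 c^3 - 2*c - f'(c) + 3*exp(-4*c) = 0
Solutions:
 f(c) = C1 + c^4/4 - c^2 - 3*exp(-4*c)/4


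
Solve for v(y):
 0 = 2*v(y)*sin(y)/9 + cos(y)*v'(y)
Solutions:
 v(y) = C1*cos(y)^(2/9)


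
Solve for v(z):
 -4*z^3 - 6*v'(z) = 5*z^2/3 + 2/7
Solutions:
 v(z) = C1 - z^4/6 - 5*z^3/54 - z/21


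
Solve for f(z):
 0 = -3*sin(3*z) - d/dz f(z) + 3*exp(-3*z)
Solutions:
 f(z) = C1 + cos(3*z) - exp(-3*z)


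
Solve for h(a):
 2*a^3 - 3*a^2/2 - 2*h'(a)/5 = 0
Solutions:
 h(a) = C1 + 5*a^4/4 - 5*a^3/4


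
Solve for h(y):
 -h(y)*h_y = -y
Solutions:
 h(y) = -sqrt(C1 + y^2)
 h(y) = sqrt(C1 + y^2)


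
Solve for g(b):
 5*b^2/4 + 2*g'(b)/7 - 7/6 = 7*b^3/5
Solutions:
 g(b) = C1 + 49*b^4/40 - 35*b^3/24 + 49*b/12


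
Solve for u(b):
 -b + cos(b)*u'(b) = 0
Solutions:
 u(b) = C1 + Integral(b/cos(b), b)


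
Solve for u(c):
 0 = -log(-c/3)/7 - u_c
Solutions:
 u(c) = C1 - c*log(-c)/7 + c*(1 + log(3))/7


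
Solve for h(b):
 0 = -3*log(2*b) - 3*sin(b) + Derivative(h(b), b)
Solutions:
 h(b) = C1 + 3*b*log(b) - 3*b + 3*b*log(2) - 3*cos(b)


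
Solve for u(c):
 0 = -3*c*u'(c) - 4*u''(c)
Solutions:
 u(c) = C1 + C2*erf(sqrt(6)*c/4)


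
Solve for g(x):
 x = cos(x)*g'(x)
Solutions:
 g(x) = C1 + Integral(x/cos(x), x)


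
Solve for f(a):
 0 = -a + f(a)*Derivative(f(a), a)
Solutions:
 f(a) = -sqrt(C1 + a^2)
 f(a) = sqrt(C1 + a^2)


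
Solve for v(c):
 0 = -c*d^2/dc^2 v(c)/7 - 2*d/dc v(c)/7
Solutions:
 v(c) = C1 + C2/c


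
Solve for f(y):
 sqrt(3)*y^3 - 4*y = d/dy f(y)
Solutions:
 f(y) = C1 + sqrt(3)*y^4/4 - 2*y^2


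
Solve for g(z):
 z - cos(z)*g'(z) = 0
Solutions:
 g(z) = C1 + Integral(z/cos(z), z)


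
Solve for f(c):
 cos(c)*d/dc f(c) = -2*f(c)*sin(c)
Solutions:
 f(c) = C1*cos(c)^2


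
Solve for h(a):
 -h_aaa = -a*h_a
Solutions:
 h(a) = C1 + Integral(C2*airyai(a) + C3*airybi(a), a)


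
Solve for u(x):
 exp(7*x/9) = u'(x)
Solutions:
 u(x) = C1 + 9*exp(7*x/9)/7


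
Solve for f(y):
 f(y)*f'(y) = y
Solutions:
 f(y) = -sqrt(C1 + y^2)
 f(y) = sqrt(C1 + y^2)


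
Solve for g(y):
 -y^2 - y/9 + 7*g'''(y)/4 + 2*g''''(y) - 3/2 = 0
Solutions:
 g(y) = C1 + C2*y + C3*y^2 + C4*exp(-7*y/8) + y^5/105 - 137*y^4/2646 + 3515*y^3/9261


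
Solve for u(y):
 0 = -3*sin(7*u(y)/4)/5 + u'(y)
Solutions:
 -3*y/5 + 2*log(cos(7*u(y)/4) - 1)/7 - 2*log(cos(7*u(y)/4) + 1)/7 = C1


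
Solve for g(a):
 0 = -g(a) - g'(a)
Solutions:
 g(a) = C1*exp(-a)


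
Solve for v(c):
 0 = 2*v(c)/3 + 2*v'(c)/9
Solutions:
 v(c) = C1*exp(-3*c)


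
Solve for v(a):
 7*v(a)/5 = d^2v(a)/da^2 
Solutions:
 v(a) = C1*exp(-sqrt(35)*a/5) + C2*exp(sqrt(35)*a/5)


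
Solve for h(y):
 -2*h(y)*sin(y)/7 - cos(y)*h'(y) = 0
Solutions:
 h(y) = C1*cos(y)^(2/7)


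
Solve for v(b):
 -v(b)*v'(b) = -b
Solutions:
 v(b) = -sqrt(C1 + b^2)
 v(b) = sqrt(C1 + b^2)


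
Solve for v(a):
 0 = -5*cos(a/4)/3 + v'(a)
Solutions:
 v(a) = C1 + 20*sin(a/4)/3


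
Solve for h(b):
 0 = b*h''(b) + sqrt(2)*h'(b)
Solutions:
 h(b) = C1 + C2*b^(1 - sqrt(2))


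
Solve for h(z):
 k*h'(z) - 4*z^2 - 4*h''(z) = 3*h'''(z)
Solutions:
 h(z) = C1 + C2*exp(z*(sqrt(3*k + 4) - 2)/3) + C3*exp(-z*(sqrt(3*k + 4) + 2)/3) + 4*z^3/(3*k) + 16*z^2/k^2 + 24*z/k^2 + 128*z/k^3


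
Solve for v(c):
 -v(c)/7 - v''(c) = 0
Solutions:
 v(c) = C1*sin(sqrt(7)*c/7) + C2*cos(sqrt(7)*c/7)


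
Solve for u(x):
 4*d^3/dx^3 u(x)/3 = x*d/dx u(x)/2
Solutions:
 u(x) = C1 + Integral(C2*airyai(3^(1/3)*x/2) + C3*airybi(3^(1/3)*x/2), x)


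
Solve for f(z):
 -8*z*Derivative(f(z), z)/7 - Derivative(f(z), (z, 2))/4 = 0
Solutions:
 f(z) = C1 + C2*erf(4*sqrt(7)*z/7)


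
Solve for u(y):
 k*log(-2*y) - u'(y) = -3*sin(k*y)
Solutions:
 u(y) = C1 + k*y*(log(-y) - 1) + k*y*log(2) + 3*Piecewise((-cos(k*y)/k, Ne(k, 0)), (0, True))


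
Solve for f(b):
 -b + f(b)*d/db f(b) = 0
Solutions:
 f(b) = -sqrt(C1 + b^2)
 f(b) = sqrt(C1 + b^2)


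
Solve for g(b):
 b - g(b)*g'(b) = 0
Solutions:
 g(b) = -sqrt(C1 + b^2)
 g(b) = sqrt(C1 + b^2)


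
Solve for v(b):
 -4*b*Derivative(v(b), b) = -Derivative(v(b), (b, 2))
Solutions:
 v(b) = C1 + C2*erfi(sqrt(2)*b)


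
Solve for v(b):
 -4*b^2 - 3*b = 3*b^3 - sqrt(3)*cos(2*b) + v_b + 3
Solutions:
 v(b) = C1 - 3*b^4/4 - 4*b^3/3 - 3*b^2/2 - 3*b + sqrt(3)*sin(2*b)/2


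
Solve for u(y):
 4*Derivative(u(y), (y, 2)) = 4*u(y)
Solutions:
 u(y) = C1*exp(-y) + C2*exp(y)


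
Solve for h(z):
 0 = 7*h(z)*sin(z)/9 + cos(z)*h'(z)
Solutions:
 h(z) = C1*cos(z)^(7/9)


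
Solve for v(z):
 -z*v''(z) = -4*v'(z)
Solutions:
 v(z) = C1 + C2*z^5


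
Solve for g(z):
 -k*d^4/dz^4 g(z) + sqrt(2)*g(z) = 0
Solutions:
 g(z) = C1*exp(-2^(1/8)*z*(1/k)^(1/4)) + C2*exp(2^(1/8)*z*(1/k)^(1/4)) + C3*exp(-2^(1/8)*I*z*(1/k)^(1/4)) + C4*exp(2^(1/8)*I*z*(1/k)^(1/4))


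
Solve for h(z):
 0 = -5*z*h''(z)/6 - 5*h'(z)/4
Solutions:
 h(z) = C1 + C2/sqrt(z)


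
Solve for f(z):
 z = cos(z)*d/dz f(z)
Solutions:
 f(z) = C1 + Integral(z/cos(z), z)


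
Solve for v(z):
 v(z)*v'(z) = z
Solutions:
 v(z) = -sqrt(C1 + z^2)
 v(z) = sqrt(C1 + z^2)


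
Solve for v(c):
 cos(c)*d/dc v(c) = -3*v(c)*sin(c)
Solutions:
 v(c) = C1*cos(c)^3


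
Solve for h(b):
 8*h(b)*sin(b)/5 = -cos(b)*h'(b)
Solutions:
 h(b) = C1*cos(b)^(8/5)


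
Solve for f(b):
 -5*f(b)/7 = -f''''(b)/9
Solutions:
 f(b) = C1*exp(-sqrt(3)*5^(1/4)*7^(3/4)*b/7) + C2*exp(sqrt(3)*5^(1/4)*7^(3/4)*b/7) + C3*sin(sqrt(3)*5^(1/4)*7^(3/4)*b/7) + C4*cos(sqrt(3)*5^(1/4)*7^(3/4)*b/7)


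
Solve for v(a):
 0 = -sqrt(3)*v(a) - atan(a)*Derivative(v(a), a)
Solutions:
 v(a) = C1*exp(-sqrt(3)*Integral(1/atan(a), a))


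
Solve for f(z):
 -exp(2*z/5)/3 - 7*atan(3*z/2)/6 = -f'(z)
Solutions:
 f(z) = C1 + 7*z*atan(3*z/2)/6 + 5*exp(2*z/5)/6 - 7*log(9*z^2 + 4)/18


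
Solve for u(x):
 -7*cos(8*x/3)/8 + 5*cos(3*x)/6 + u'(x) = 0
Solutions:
 u(x) = C1 + 21*sin(8*x/3)/64 - 5*sin(3*x)/18


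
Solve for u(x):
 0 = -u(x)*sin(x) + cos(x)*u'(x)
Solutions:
 u(x) = C1/cos(x)


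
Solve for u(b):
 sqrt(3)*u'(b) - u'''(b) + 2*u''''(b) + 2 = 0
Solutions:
 u(b) = C1 + C2*exp(b*((-1 + sqrt(-1 + (-1 + 54*sqrt(3))^2) + 54*sqrt(3))^(-1/3) + 2 + (-1 + sqrt(-1 + (-1 + 54*sqrt(3))^2) + 54*sqrt(3))^(1/3))/12)*sin(sqrt(3)*b*(-(-1 + sqrt(-1 + (-1 + 54*sqrt(3))^2) + 54*sqrt(3))^(1/3) + (-1 + sqrt(-1 + (-1 + 54*sqrt(3))^2) + 54*sqrt(3))^(-1/3))/12) + C3*exp(b*((-1 + sqrt(-1 + (-1 + 54*sqrt(3))^2) + 54*sqrt(3))^(-1/3) + 2 + (-1 + sqrt(-1 + (-1 + 54*sqrt(3))^2) + 54*sqrt(3))^(1/3))/12)*cos(sqrt(3)*b*(-(-1 + sqrt(-1 + (-1 + 54*sqrt(3))^2) + 54*sqrt(3))^(1/3) + (-1 + sqrt(-1 + (-1 + 54*sqrt(3))^2) + 54*sqrt(3))^(-1/3))/12) + C4*exp(b*(-(-1 + sqrt(-1 + (-1 + 54*sqrt(3))^2) + 54*sqrt(3))^(1/3) - 1/(-1 + sqrt(-1 + (-1 + 54*sqrt(3))^2) + 54*sqrt(3))^(1/3) + 1)/6) - 2*sqrt(3)*b/3


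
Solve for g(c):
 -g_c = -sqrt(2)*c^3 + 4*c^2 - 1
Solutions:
 g(c) = C1 + sqrt(2)*c^4/4 - 4*c^3/3 + c


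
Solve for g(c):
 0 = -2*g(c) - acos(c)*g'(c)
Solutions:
 g(c) = C1*exp(-2*Integral(1/acos(c), c))


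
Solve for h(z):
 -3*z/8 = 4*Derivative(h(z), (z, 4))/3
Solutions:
 h(z) = C1 + C2*z + C3*z^2 + C4*z^3 - 3*z^5/1280


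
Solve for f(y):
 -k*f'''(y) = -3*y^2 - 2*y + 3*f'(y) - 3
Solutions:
 f(y) = C1 + C2*exp(-sqrt(3)*y*sqrt(-1/k)) + C3*exp(sqrt(3)*y*sqrt(-1/k)) - 2*k*y/3 + y^3/3 + y^2/3 + y


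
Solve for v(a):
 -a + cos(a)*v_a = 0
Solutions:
 v(a) = C1 + Integral(a/cos(a), a)


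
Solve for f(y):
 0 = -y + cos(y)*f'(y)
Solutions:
 f(y) = C1 + Integral(y/cos(y), y)


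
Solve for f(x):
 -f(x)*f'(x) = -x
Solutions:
 f(x) = -sqrt(C1 + x^2)
 f(x) = sqrt(C1 + x^2)


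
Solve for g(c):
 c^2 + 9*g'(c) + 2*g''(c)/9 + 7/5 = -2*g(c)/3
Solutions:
 g(c) = C1*exp(c*(-81 + sqrt(6513))/4) + C2*exp(-c*(sqrt(6513) + 81)/4) - 3*c^2/2 + 81*c/2 - 10957/20


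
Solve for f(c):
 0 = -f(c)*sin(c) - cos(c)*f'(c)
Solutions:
 f(c) = C1*cos(c)


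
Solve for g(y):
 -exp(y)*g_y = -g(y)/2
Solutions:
 g(y) = C1*exp(-exp(-y)/2)


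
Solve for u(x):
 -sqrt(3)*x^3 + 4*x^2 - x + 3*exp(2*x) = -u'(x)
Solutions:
 u(x) = C1 + sqrt(3)*x^4/4 - 4*x^3/3 + x^2/2 - 3*exp(2*x)/2


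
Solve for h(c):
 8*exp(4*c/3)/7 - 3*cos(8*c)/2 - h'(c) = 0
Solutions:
 h(c) = C1 + 6*exp(4*c/3)/7 - 3*sin(8*c)/16


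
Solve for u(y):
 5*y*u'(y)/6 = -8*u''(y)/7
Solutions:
 u(y) = C1 + C2*erf(sqrt(210)*y/24)


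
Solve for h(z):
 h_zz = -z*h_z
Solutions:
 h(z) = C1 + C2*erf(sqrt(2)*z/2)


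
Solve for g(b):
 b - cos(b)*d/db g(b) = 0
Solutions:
 g(b) = C1 + Integral(b/cos(b), b)


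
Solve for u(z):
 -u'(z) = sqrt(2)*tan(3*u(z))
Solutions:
 u(z) = -asin(C1*exp(-3*sqrt(2)*z))/3 + pi/3
 u(z) = asin(C1*exp(-3*sqrt(2)*z))/3


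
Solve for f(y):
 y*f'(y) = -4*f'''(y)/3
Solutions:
 f(y) = C1 + Integral(C2*airyai(-6^(1/3)*y/2) + C3*airybi(-6^(1/3)*y/2), y)


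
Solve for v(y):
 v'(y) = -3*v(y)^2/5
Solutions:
 v(y) = 5/(C1 + 3*y)


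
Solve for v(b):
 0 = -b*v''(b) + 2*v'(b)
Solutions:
 v(b) = C1 + C2*b^3


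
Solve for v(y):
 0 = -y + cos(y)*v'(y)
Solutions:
 v(y) = C1 + Integral(y/cos(y), y)


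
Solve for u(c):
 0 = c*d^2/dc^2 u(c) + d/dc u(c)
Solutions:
 u(c) = C1 + C2*log(c)


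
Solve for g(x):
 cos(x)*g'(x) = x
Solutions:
 g(x) = C1 + Integral(x/cos(x), x)


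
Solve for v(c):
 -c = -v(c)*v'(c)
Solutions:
 v(c) = -sqrt(C1 + c^2)
 v(c) = sqrt(C1 + c^2)


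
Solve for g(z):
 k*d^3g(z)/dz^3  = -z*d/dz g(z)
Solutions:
 g(z) = C1 + Integral(C2*airyai(z*(-1/k)^(1/3)) + C3*airybi(z*(-1/k)^(1/3)), z)


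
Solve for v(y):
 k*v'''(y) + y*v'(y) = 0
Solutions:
 v(y) = C1 + Integral(C2*airyai(y*(-1/k)^(1/3)) + C3*airybi(y*(-1/k)^(1/3)), y)


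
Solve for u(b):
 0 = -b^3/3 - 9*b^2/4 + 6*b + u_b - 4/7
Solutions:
 u(b) = C1 + b^4/12 + 3*b^3/4 - 3*b^2 + 4*b/7


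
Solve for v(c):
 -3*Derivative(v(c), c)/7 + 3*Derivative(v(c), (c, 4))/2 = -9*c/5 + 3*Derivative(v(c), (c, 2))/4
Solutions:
 v(c) = C1 + C2*exp(-c*(7*252^(1/3)/(sqrt(1002) + 36)^(1/3) + 294^(1/3)*(sqrt(1002) + 36)^(1/3))/84)*sin(3^(1/6)*c*(-3^(2/3)*98^(1/3)*(sqrt(1002) + 36)^(1/3) + 21*28^(1/3)/(sqrt(1002) + 36)^(1/3))/84) + C3*exp(-c*(7*252^(1/3)/(sqrt(1002) + 36)^(1/3) + 294^(1/3)*(sqrt(1002) + 36)^(1/3))/84)*cos(3^(1/6)*c*(-3^(2/3)*98^(1/3)*(sqrt(1002) + 36)^(1/3) + 21*28^(1/3)/(sqrt(1002) + 36)^(1/3))/84) + C4*exp(c*(7*252^(1/3)/(sqrt(1002) + 36)^(1/3) + 294^(1/3)*(sqrt(1002) + 36)^(1/3))/42) + 21*c^2/10 - 147*c/20


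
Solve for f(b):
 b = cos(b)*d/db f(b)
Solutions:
 f(b) = C1 + Integral(b/cos(b), b)


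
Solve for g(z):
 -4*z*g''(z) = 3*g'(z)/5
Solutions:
 g(z) = C1 + C2*z^(17/20)


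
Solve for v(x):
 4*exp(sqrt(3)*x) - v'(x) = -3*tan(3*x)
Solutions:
 v(x) = C1 + 4*sqrt(3)*exp(sqrt(3)*x)/3 - log(cos(3*x))


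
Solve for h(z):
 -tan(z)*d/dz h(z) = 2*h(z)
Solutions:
 h(z) = C1/sin(z)^2


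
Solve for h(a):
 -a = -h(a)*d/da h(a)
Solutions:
 h(a) = -sqrt(C1 + a^2)
 h(a) = sqrt(C1 + a^2)


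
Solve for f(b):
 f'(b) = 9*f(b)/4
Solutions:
 f(b) = C1*exp(9*b/4)


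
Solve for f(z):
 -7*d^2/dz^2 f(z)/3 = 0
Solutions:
 f(z) = C1 + C2*z


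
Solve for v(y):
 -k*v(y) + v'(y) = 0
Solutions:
 v(y) = C1*exp(k*y)


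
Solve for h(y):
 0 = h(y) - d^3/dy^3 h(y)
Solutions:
 h(y) = C3*exp(y) + (C1*sin(sqrt(3)*y/2) + C2*cos(sqrt(3)*y/2))*exp(-y/2)


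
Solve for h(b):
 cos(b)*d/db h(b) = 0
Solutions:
 h(b) = C1


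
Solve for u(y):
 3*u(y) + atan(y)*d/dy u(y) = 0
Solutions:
 u(y) = C1*exp(-3*Integral(1/atan(y), y))


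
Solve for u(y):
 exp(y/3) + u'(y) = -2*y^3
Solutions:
 u(y) = C1 - y^4/2 - 3*exp(y/3)


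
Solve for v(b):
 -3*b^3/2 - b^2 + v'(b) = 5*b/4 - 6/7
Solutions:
 v(b) = C1 + 3*b^4/8 + b^3/3 + 5*b^2/8 - 6*b/7


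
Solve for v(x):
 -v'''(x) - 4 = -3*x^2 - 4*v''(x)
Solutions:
 v(x) = C1 + C2*x + C3*exp(4*x) - x^4/16 - x^3/16 + 29*x^2/64


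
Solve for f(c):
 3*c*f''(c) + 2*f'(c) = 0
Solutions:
 f(c) = C1 + C2*c^(1/3)


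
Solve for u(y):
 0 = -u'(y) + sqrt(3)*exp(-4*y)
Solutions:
 u(y) = C1 - sqrt(3)*exp(-4*y)/4


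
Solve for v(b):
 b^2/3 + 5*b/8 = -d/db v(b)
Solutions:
 v(b) = C1 - b^3/9 - 5*b^2/16


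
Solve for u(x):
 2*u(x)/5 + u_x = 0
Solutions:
 u(x) = C1*exp(-2*x/5)


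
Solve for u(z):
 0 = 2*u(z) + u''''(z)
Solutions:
 u(z) = (C1*sin(2^(3/4)*z/2) + C2*cos(2^(3/4)*z/2))*exp(-2^(3/4)*z/2) + (C3*sin(2^(3/4)*z/2) + C4*cos(2^(3/4)*z/2))*exp(2^(3/4)*z/2)


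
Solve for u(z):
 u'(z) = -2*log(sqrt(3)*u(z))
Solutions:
 Integral(1/(2*log(_y) + log(3)), (_y, u(z))) = C1 - z


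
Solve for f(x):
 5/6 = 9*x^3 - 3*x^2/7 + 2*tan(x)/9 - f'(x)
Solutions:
 f(x) = C1 + 9*x^4/4 - x^3/7 - 5*x/6 - 2*log(cos(x))/9


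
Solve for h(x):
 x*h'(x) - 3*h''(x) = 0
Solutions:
 h(x) = C1 + C2*erfi(sqrt(6)*x/6)


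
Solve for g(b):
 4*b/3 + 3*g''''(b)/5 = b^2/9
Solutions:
 g(b) = C1 + C2*b + C3*b^2 + C4*b^3 + b^6/1944 - b^5/54


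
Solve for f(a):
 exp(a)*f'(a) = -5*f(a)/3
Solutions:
 f(a) = C1*exp(5*exp(-a)/3)


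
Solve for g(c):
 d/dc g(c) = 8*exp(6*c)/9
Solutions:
 g(c) = C1 + 4*exp(6*c)/27


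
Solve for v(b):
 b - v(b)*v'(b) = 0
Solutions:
 v(b) = -sqrt(C1 + b^2)
 v(b) = sqrt(C1 + b^2)


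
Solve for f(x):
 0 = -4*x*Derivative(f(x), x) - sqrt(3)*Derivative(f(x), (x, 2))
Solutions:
 f(x) = C1 + C2*erf(sqrt(2)*3^(3/4)*x/3)


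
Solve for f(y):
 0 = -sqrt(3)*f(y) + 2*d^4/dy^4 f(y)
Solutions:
 f(y) = C1*exp(-2^(3/4)*3^(1/8)*y/2) + C2*exp(2^(3/4)*3^(1/8)*y/2) + C3*sin(2^(3/4)*3^(1/8)*y/2) + C4*cos(2^(3/4)*3^(1/8)*y/2)


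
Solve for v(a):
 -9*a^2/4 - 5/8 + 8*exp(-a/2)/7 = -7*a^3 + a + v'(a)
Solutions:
 v(a) = C1 + 7*a^4/4 - 3*a^3/4 - a^2/2 - 5*a/8 - 16*exp(-a/2)/7


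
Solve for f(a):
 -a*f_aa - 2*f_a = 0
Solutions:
 f(a) = C1 + C2/a


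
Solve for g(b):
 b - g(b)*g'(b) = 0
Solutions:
 g(b) = -sqrt(C1 + b^2)
 g(b) = sqrt(C1 + b^2)


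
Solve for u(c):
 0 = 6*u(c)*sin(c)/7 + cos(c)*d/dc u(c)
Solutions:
 u(c) = C1*cos(c)^(6/7)


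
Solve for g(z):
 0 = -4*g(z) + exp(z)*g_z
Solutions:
 g(z) = C1*exp(-4*exp(-z))


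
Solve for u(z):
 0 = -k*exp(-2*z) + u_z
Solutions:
 u(z) = C1 - k*exp(-2*z)/2


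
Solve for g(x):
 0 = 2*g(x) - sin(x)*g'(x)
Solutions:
 g(x) = C1*(cos(x) - 1)/(cos(x) + 1)


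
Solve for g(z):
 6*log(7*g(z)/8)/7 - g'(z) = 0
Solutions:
 7*Integral(1/(-log(_y) - log(7) + 3*log(2)), (_y, g(z)))/6 = C1 - z


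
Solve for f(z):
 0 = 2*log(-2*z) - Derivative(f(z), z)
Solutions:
 f(z) = C1 + 2*z*log(-z) + 2*z*(-1 + log(2))


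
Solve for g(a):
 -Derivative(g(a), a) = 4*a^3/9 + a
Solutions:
 g(a) = C1 - a^4/9 - a^2/2


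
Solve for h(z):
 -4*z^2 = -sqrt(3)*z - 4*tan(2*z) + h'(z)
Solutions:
 h(z) = C1 - 4*z^3/3 + sqrt(3)*z^2/2 - 2*log(cos(2*z))


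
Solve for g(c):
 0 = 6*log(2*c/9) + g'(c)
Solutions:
 g(c) = C1 - 6*c*log(c) + 6*c + c*log(531441/64)


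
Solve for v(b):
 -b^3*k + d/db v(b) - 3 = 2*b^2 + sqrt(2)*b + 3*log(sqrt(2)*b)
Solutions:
 v(b) = C1 + b^4*k/4 + 2*b^3/3 + sqrt(2)*b^2/2 + 3*b*log(b) + 3*b*log(2)/2


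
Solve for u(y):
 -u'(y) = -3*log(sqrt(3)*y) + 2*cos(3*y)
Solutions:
 u(y) = C1 + 3*y*log(y) - 3*y + 3*y*log(3)/2 - 2*sin(3*y)/3


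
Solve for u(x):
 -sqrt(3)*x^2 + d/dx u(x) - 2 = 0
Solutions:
 u(x) = C1 + sqrt(3)*x^3/3 + 2*x


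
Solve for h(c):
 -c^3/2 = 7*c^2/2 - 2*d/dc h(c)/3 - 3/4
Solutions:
 h(c) = C1 + 3*c^4/16 + 7*c^3/4 - 9*c/8


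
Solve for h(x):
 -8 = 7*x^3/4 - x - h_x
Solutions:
 h(x) = C1 + 7*x^4/16 - x^2/2 + 8*x


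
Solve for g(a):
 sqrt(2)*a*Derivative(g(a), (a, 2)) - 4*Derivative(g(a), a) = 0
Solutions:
 g(a) = C1 + C2*a^(1 + 2*sqrt(2))


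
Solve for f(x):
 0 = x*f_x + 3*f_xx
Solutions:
 f(x) = C1 + C2*erf(sqrt(6)*x/6)


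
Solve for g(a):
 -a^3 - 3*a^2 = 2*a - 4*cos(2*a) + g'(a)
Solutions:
 g(a) = C1 - a^4/4 - a^3 - a^2 + 2*sin(2*a)


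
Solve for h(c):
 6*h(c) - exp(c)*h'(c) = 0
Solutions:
 h(c) = C1*exp(-6*exp(-c))


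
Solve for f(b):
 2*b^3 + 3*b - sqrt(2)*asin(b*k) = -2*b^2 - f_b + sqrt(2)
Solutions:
 f(b) = C1 - b^4/2 - 2*b^3/3 - 3*b^2/2 + sqrt(2)*b + sqrt(2)*Piecewise((b*asin(b*k) + sqrt(-b^2*k^2 + 1)/k, Ne(k, 0)), (0, True))


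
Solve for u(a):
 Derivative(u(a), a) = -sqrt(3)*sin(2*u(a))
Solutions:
 u(a) = pi - acos((-C1 - exp(4*sqrt(3)*a))/(C1 - exp(4*sqrt(3)*a)))/2
 u(a) = acos((-C1 - exp(4*sqrt(3)*a))/(C1 - exp(4*sqrt(3)*a)))/2


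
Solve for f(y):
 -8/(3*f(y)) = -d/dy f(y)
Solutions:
 f(y) = -sqrt(C1 + 48*y)/3
 f(y) = sqrt(C1 + 48*y)/3


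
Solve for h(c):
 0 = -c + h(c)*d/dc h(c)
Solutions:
 h(c) = -sqrt(C1 + c^2)
 h(c) = sqrt(C1 + c^2)


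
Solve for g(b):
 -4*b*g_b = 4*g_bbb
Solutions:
 g(b) = C1 + Integral(C2*airyai(-b) + C3*airybi(-b), b)


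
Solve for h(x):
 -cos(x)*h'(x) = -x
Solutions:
 h(x) = C1 + Integral(x/cos(x), x)


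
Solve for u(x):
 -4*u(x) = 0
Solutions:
 u(x) = 0


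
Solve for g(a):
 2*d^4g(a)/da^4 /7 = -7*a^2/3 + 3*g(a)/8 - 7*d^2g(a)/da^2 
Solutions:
 g(a) = C1*exp(-a*sqrt(-49 + sqrt(2422))/2) + C2*exp(a*sqrt(-49 + sqrt(2422))/2) + C3*sin(a*sqrt(49 + sqrt(2422))/2) + C4*cos(a*sqrt(49 + sqrt(2422))/2) + 56*a^2/9 + 6272/27


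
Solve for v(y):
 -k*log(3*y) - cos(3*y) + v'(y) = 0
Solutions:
 v(y) = C1 + k*y*(log(y) - 1) + k*y*log(3) + sin(3*y)/3


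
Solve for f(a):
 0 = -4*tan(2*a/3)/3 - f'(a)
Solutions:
 f(a) = C1 + 2*log(cos(2*a/3))


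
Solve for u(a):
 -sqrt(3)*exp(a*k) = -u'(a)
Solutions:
 u(a) = C1 + sqrt(3)*exp(a*k)/k


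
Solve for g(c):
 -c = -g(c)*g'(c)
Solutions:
 g(c) = -sqrt(C1 + c^2)
 g(c) = sqrt(C1 + c^2)


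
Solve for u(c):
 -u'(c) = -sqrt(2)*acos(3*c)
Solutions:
 u(c) = C1 + sqrt(2)*(c*acos(3*c) - sqrt(1 - 9*c^2)/3)


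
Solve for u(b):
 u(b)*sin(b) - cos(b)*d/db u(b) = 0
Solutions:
 u(b) = C1/cos(b)


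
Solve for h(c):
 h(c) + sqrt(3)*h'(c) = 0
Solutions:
 h(c) = C1*exp(-sqrt(3)*c/3)


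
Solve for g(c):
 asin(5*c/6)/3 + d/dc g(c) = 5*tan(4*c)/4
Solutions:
 g(c) = C1 - c*asin(5*c/6)/3 - sqrt(36 - 25*c^2)/15 - 5*log(cos(4*c))/16


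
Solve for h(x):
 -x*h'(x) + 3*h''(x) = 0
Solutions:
 h(x) = C1 + C2*erfi(sqrt(6)*x/6)


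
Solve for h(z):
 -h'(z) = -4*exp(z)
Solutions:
 h(z) = C1 + 4*exp(z)


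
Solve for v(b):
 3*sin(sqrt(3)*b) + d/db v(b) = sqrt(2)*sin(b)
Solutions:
 v(b) = C1 - sqrt(2)*cos(b) + sqrt(3)*cos(sqrt(3)*b)


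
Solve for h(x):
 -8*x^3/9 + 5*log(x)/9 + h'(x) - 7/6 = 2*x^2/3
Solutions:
 h(x) = C1 + 2*x^4/9 + 2*x^3/9 - 5*x*log(x)/9 + 31*x/18


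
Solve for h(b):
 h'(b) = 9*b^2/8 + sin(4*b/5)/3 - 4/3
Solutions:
 h(b) = C1 + 3*b^3/8 - 4*b/3 - 5*cos(4*b/5)/12
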